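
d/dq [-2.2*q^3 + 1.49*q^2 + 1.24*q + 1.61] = -6.6*q^2 + 2.98*q + 1.24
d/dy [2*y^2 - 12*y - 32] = 4*y - 12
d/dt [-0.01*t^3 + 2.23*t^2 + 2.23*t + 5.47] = -0.03*t^2 + 4.46*t + 2.23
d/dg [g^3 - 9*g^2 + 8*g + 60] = 3*g^2 - 18*g + 8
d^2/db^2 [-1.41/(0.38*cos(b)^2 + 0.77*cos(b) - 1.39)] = (0.814416*(1 - cos(b)^2)^2 + 1.237698*cos(b)^3 + 4.222245*cos(b)^2 - 0.966273*cos(b) - 3.975918)/(0.38*cos(b)^2 + 0.77*cos(b) - 1.39)^3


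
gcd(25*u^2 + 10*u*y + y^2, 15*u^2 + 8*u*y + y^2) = 5*u + y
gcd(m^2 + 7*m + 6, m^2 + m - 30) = m + 6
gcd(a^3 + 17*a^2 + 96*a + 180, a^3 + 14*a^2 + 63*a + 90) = a^2 + 11*a + 30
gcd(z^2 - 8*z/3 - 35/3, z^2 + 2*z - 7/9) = z + 7/3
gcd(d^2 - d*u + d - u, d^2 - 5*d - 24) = 1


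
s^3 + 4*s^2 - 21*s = s*(s - 3)*(s + 7)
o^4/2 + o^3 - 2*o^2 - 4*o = o*(o/2 + 1)*(o - 2)*(o + 2)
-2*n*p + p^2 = p*(-2*n + p)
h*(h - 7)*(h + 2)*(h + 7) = h^4 + 2*h^3 - 49*h^2 - 98*h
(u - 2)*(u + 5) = u^2 + 3*u - 10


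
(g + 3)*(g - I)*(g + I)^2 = g^4 + 3*g^3 + I*g^3 + g^2 + 3*I*g^2 + 3*g + I*g + 3*I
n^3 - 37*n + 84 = (n - 4)*(n - 3)*(n + 7)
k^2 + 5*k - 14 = (k - 2)*(k + 7)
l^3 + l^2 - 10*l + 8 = (l - 2)*(l - 1)*(l + 4)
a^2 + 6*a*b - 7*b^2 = (a - b)*(a + 7*b)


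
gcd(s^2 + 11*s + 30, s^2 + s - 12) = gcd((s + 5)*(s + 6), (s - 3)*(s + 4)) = 1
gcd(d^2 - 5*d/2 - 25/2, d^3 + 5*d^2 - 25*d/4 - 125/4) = d + 5/2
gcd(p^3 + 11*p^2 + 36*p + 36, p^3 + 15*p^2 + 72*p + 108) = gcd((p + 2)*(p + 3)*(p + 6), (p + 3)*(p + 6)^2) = p^2 + 9*p + 18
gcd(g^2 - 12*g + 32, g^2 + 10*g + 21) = 1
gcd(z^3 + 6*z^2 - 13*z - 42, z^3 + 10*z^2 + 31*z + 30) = z + 2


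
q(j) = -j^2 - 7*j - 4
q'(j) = -2*j - 7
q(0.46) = -7.43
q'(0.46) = -7.92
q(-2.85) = 7.83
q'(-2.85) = -1.30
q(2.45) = -27.15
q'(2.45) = -11.90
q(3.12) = -35.57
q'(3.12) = -13.24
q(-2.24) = 6.66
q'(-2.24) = -2.52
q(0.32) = -6.34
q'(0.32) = -7.64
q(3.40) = -39.36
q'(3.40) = -13.80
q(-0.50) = -0.75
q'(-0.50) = -6.00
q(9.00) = -148.00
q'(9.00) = -25.00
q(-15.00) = -124.00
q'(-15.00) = 23.00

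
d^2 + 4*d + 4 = (d + 2)^2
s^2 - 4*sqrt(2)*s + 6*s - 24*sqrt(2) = (s + 6)*(s - 4*sqrt(2))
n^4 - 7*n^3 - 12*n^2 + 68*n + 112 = (n - 7)*(n - 4)*(n + 2)^2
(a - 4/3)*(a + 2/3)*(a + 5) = a^3 + 13*a^2/3 - 38*a/9 - 40/9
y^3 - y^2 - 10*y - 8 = (y - 4)*(y + 1)*(y + 2)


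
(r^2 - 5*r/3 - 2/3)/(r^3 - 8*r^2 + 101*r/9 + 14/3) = 3*(r - 2)/(3*r^2 - 25*r + 42)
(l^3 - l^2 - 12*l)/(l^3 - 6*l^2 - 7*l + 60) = l/(l - 5)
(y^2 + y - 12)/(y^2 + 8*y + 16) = (y - 3)/(y + 4)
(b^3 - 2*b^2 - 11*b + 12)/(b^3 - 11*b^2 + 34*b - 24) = (b + 3)/(b - 6)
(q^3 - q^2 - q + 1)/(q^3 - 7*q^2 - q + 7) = (q - 1)/(q - 7)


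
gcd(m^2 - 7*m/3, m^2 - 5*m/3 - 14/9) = m - 7/3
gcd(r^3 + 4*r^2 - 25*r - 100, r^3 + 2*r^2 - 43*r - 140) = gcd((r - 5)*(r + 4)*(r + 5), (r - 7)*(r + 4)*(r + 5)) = r^2 + 9*r + 20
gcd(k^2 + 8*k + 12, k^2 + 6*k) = k + 6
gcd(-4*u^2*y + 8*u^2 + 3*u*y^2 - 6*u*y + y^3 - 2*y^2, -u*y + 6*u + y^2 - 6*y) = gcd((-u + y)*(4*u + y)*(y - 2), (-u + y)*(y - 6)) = -u + y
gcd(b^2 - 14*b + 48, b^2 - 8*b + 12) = b - 6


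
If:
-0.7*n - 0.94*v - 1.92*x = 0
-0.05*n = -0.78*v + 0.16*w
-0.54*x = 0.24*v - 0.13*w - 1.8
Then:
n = 5.39175463055168 - 4.02660824536945*x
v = 0.955984863572993*x - 4.01513642700657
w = 5.9187412865963*x - 21.2587134037044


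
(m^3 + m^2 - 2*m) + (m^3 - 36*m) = 2*m^3 + m^2 - 38*m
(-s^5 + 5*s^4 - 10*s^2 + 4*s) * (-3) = 3*s^5 - 15*s^4 + 30*s^2 - 12*s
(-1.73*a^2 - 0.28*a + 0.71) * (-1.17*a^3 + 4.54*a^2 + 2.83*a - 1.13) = 2.0241*a^5 - 7.5266*a^4 - 6.9978*a^3 + 4.3859*a^2 + 2.3257*a - 0.8023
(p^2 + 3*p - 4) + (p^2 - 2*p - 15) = 2*p^2 + p - 19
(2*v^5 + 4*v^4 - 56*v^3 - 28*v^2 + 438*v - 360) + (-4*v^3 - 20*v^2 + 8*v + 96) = 2*v^5 + 4*v^4 - 60*v^3 - 48*v^2 + 446*v - 264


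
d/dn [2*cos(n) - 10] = -2*sin(n)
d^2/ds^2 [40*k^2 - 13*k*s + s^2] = 2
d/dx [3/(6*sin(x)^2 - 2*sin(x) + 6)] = 3*(1 - 6*sin(x))*cos(x)/(2*(3*sin(x)^2 - sin(x) + 3)^2)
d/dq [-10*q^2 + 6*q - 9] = 6 - 20*q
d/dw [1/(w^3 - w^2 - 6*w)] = (-3*w^2 + 2*w + 6)/(w^2*(-w^2 + w + 6)^2)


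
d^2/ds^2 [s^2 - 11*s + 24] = 2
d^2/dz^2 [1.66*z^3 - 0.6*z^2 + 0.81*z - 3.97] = 9.96*z - 1.2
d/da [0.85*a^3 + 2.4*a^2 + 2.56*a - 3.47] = 2.55*a^2 + 4.8*a + 2.56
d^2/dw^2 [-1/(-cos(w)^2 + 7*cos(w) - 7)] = (4*sin(w)^4 - 23*sin(w)^2 + 301*cos(w)/4 - 21*cos(3*w)/4 - 65)/(sin(w)^2 + 7*cos(w) - 8)^3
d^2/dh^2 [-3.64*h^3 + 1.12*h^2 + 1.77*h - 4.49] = 2.24 - 21.84*h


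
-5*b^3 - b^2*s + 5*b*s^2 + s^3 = (-b + s)*(b + s)*(5*b + s)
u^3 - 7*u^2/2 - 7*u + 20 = (u - 4)*(u - 2)*(u + 5/2)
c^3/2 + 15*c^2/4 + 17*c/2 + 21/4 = (c/2 + 1/2)*(c + 3)*(c + 7/2)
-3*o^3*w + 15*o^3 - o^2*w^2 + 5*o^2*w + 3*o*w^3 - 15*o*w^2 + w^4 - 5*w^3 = (-o + w)*(o + w)*(3*o + w)*(w - 5)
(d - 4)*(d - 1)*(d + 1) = d^3 - 4*d^2 - d + 4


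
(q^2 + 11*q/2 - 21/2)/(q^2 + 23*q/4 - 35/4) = 2*(2*q - 3)/(4*q - 5)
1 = 1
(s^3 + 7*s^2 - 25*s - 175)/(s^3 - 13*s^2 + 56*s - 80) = (s^2 + 12*s + 35)/(s^2 - 8*s + 16)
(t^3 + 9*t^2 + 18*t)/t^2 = t + 9 + 18/t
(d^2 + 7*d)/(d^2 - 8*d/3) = 3*(d + 7)/(3*d - 8)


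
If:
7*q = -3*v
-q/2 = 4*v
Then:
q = 0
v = 0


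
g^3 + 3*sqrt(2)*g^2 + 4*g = g*(g + sqrt(2))*(g + 2*sqrt(2))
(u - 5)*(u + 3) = u^2 - 2*u - 15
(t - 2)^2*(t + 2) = t^3 - 2*t^2 - 4*t + 8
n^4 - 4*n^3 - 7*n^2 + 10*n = n*(n - 5)*(n - 1)*(n + 2)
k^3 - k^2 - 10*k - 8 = (k - 4)*(k + 1)*(k + 2)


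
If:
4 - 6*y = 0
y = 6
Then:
No Solution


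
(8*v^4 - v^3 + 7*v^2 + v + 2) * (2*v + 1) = 16*v^5 + 6*v^4 + 13*v^3 + 9*v^2 + 5*v + 2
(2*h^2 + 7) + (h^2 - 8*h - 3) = 3*h^2 - 8*h + 4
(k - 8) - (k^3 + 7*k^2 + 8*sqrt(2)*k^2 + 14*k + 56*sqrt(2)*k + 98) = -k^3 - 8*sqrt(2)*k^2 - 7*k^2 - 56*sqrt(2)*k - 13*k - 106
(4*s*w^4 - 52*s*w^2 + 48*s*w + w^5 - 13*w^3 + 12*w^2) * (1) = 4*s*w^4 - 52*s*w^2 + 48*s*w + w^5 - 13*w^3 + 12*w^2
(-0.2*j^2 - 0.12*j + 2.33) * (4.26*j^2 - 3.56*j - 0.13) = -0.852*j^4 + 0.2008*j^3 + 10.379*j^2 - 8.2792*j - 0.3029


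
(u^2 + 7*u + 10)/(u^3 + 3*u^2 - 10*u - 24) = (u + 5)/(u^2 + u - 12)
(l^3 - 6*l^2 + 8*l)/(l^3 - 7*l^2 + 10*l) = (l - 4)/(l - 5)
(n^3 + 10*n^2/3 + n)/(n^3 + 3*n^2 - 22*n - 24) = n*(3*n^2 + 10*n + 3)/(3*(n^3 + 3*n^2 - 22*n - 24))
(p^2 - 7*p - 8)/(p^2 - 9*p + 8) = (p + 1)/(p - 1)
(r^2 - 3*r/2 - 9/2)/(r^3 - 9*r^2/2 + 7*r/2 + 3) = (2*r + 3)/(2*r^2 - 3*r - 2)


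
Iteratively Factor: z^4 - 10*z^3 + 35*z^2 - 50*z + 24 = (z - 3)*(z^3 - 7*z^2 + 14*z - 8) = (z - 3)*(z - 2)*(z^2 - 5*z + 4) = (z - 4)*(z - 3)*(z - 2)*(z - 1)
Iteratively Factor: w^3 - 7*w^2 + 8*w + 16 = (w - 4)*(w^2 - 3*w - 4) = (w - 4)*(w + 1)*(w - 4)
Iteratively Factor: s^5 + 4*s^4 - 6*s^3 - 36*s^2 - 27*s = (s + 3)*(s^4 + s^3 - 9*s^2 - 9*s) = (s + 1)*(s + 3)*(s^3 - 9*s) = (s - 3)*(s + 1)*(s + 3)*(s^2 + 3*s) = s*(s - 3)*(s + 1)*(s + 3)*(s + 3)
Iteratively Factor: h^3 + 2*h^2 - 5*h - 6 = (h + 1)*(h^2 + h - 6) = (h - 2)*(h + 1)*(h + 3)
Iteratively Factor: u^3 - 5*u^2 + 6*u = (u - 3)*(u^2 - 2*u) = u*(u - 3)*(u - 2)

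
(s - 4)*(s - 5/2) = s^2 - 13*s/2 + 10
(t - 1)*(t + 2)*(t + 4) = t^3 + 5*t^2 + 2*t - 8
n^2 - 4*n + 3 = (n - 3)*(n - 1)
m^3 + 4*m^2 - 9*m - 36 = (m - 3)*(m + 3)*(m + 4)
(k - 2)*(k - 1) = k^2 - 3*k + 2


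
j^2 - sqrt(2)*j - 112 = (j - 8*sqrt(2))*(j + 7*sqrt(2))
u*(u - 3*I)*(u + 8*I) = u^3 + 5*I*u^2 + 24*u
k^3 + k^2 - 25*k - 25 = (k - 5)*(k + 1)*(k + 5)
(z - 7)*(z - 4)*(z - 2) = z^3 - 13*z^2 + 50*z - 56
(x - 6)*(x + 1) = x^2 - 5*x - 6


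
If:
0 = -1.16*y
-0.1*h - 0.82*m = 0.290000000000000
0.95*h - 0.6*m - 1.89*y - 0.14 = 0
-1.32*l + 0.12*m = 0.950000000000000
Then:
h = -0.07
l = -0.75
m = -0.35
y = 0.00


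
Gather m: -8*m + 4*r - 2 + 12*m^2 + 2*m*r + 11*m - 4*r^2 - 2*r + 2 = 12*m^2 + m*(2*r + 3) - 4*r^2 + 2*r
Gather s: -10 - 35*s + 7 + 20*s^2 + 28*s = 20*s^2 - 7*s - 3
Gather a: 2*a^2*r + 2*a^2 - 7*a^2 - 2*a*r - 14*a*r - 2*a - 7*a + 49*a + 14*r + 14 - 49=a^2*(2*r - 5) + a*(40 - 16*r) + 14*r - 35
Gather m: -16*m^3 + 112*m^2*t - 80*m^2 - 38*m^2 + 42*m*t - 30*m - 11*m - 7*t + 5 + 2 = -16*m^3 + m^2*(112*t - 118) + m*(42*t - 41) - 7*t + 7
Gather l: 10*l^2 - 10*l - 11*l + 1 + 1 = 10*l^2 - 21*l + 2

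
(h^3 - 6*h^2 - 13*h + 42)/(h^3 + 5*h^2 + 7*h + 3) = (h^2 - 9*h + 14)/(h^2 + 2*h + 1)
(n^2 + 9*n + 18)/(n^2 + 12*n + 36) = (n + 3)/(n + 6)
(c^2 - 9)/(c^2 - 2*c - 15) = (c - 3)/(c - 5)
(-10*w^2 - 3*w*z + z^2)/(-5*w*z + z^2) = (2*w + z)/z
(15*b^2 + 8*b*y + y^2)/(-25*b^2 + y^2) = (3*b + y)/(-5*b + y)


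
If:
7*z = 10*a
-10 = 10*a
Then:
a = -1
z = -10/7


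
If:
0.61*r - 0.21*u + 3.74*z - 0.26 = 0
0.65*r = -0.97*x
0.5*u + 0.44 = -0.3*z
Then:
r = 0.12327868852459 - 6.33770491803279*z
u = -0.6*z - 0.88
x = 4.246915666723*z - 0.0826094304546223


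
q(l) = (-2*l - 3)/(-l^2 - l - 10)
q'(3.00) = -0.04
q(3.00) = 0.41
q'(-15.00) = -0.00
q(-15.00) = -0.12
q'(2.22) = -0.02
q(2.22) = 0.43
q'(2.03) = -0.01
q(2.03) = 0.44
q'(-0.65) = 0.21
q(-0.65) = 0.17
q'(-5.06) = -0.00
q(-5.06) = -0.23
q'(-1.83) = 0.16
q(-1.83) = -0.06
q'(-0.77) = 0.21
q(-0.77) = 0.15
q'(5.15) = -0.04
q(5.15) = 0.32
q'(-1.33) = 0.20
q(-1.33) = 0.03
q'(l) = (-2*l - 3)*(2*l + 1)/(-l^2 - l - 10)^2 - 2/(-l^2 - l - 10)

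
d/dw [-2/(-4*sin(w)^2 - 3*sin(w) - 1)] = -2*(8*sin(w) + 3)*cos(w)/(4*sin(w)^2 + 3*sin(w) + 1)^2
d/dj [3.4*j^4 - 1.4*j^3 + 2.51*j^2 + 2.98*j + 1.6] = 13.6*j^3 - 4.2*j^2 + 5.02*j + 2.98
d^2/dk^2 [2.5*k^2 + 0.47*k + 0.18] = 5.00000000000000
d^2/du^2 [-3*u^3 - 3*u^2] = -18*u - 6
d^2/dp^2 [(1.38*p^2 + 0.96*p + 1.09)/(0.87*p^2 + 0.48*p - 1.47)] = (0.300672*p^3 + 15.539418*p^2 + 10.097568*p + 10.60911)/(0.658503*p^6 + 1.089936*p^5 - 2.736585*p^4 - 3.57264*p^3 + 4.623885*p^2 + 3.111696*p - 3.176523)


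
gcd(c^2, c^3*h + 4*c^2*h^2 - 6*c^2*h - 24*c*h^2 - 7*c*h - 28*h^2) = 1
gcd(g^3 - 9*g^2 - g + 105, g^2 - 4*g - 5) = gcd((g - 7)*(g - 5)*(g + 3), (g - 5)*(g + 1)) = g - 5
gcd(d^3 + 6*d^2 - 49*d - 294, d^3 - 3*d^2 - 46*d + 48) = d + 6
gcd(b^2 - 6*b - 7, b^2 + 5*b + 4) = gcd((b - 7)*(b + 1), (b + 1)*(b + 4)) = b + 1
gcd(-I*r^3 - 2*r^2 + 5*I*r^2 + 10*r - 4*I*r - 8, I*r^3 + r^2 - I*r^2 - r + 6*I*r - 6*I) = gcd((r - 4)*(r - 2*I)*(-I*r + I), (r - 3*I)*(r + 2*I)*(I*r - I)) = r - 1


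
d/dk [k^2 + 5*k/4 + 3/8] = 2*k + 5/4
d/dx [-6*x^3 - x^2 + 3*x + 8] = -18*x^2 - 2*x + 3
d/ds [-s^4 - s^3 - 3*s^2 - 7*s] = -4*s^3 - 3*s^2 - 6*s - 7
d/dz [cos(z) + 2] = -sin(z)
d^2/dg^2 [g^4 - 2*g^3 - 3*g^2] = 12*g^2 - 12*g - 6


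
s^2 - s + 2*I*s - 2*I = (s - 1)*(s + 2*I)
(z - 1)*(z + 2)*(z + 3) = z^3 + 4*z^2 + z - 6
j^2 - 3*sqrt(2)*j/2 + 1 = (j - sqrt(2))*(j - sqrt(2)/2)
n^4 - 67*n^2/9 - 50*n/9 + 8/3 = (n - 3)*(n - 1/3)*(n + 4/3)*(n + 2)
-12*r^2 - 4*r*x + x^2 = (-6*r + x)*(2*r + x)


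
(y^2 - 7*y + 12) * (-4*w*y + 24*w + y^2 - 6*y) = -4*w*y^3 + 52*w*y^2 - 216*w*y + 288*w + y^4 - 13*y^3 + 54*y^2 - 72*y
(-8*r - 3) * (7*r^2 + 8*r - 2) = -56*r^3 - 85*r^2 - 8*r + 6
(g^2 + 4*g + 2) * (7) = 7*g^2 + 28*g + 14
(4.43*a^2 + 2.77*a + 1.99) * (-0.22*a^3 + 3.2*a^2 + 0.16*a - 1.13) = -0.9746*a^5 + 13.5666*a^4 + 9.135*a^3 + 1.8053*a^2 - 2.8117*a - 2.2487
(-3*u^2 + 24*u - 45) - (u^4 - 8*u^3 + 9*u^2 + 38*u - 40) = -u^4 + 8*u^3 - 12*u^2 - 14*u - 5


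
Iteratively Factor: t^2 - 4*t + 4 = (t - 2)*(t - 2)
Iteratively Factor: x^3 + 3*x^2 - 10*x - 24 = (x + 4)*(x^2 - x - 6) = (x + 2)*(x + 4)*(x - 3)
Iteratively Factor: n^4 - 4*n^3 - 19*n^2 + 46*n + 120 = (n - 5)*(n^3 + n^2 - 14*n - 24) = (n - 5)*(n + 2)*(n^2 - n - 12) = (n - 5)*(n + 2)*(n + 3)*(n - 4)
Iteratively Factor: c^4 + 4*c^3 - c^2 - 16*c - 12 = (c + 2)*(c^3 + 2*c^2 - 5*c - 6) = (c + 2)*(c + 3)*(c^2 - c - 2) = (c + 1)*(c + 2)*(c + 3)*(c - 2)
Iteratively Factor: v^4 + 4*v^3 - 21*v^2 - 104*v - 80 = (v + 1)*(v^3 + 3*v^2 - 24*v - 80) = (v - 5)*(v + 1)*(v^2 + 8*v + 16) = (v - 5)*(v + 1)*(v + 4)*(v + 4)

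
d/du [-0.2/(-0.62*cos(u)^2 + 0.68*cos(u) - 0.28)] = (0.248*cos(u) - 0.136)*sin(u)/(0.62*cos(u)^2 - 0.68*cos(u) + 0.28)^2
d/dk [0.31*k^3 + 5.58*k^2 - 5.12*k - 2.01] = 0.93*k^2 + 11.16*k - 5.12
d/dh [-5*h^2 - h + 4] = -10*h - 1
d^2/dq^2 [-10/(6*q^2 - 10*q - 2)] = 10*(-9*q^2 + 15*q + (6*q - 5)^2 + 3)/(-3*q^2 + 5*q + 1)^3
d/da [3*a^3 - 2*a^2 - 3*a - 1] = 9*a^2 - 4*a - 3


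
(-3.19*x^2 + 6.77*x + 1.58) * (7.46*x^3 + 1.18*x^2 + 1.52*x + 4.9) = -23.7974*x^5 + 46.74*x^4 + 14.9266*x^3 - 3.4762*x^2 + 35.5746*x + 7.742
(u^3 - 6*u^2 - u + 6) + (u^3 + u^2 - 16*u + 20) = 2*u^3 - 5*u^2 - 17*u + 26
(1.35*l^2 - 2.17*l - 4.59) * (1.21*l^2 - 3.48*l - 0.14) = 1.6335*l^4 - 7.3237*l^3 + 1.8087*l^2 + 16.277*l + 0.6426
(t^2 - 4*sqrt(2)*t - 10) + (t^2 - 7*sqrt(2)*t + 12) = 2*t^2 - 11*sqrt(2)*t + 2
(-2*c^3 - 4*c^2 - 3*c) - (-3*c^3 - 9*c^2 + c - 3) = c^3 + 5*c^2 - 4*c + 3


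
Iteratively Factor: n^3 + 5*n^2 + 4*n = (n + 1)*(n^2 + 4*n) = (n + 1)*(n + 4)*(n)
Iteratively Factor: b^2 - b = (b - 1)*(b)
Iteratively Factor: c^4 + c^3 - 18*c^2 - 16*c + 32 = (c - 4)*(c^3 + 5*c^2 + 2*c - 8) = (c - 4)*(c + 2)*(c^2 + 3*c - 4) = (c - 4)*(c - 1)*(c + 2)*(c + 4)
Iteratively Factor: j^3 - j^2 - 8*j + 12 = (j - 2)*(j^2 + j - 6) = (j - 2)^2*(j + 3)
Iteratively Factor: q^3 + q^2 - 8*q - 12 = (q + 2)*(q^2 - q - 6) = (q - 3)*(q + 2)*(q + 2)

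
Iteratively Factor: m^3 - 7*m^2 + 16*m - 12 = (m - 2)*(m^2 - 5*m + 6) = (m - 2)^2*(m - 3)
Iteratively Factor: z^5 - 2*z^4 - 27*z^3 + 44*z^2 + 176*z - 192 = (z - 1)*(z^4 - z^3 - 28*z^2 + 16*z + 192) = (z - 4)*(z - 1)*(z^3 + 3*z^2 - 16*z - 48) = (z - 4)*(z - 1)*(z + 4)*(z^2 - z - 12) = (z - 4)^2*(z - 1)*(z + 4)*(z + 3)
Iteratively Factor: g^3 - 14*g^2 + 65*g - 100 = (g - 4)*(g^2 - 10*g + 25) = (g - 5)*(g - 4)*(g - 5)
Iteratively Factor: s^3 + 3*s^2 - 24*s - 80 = (s + 4)*(s^2 - s - 20) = (s + 4)^2*(s - 5)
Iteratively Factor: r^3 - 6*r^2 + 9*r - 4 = (r - 1)*(r^2 - 5*r + 4) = (r - 1)^2*(r - 4)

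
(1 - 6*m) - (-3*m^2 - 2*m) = 3*m^2 - 4*m + 1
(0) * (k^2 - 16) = 0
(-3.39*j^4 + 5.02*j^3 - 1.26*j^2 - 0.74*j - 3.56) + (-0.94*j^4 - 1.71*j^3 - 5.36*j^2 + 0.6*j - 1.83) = -4.33*j^4 + 3.31*j^3 - 6.62*j^2 - 0.14*j - 5.39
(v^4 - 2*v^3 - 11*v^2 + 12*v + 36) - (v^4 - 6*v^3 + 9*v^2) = 4*v^3 - 20*v^2 + 12*v + 36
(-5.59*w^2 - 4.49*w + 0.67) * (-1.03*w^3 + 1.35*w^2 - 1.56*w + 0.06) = 5.7577*w^5 - 2.9218*w^4 + 1.9688*w^3 + 7.5735*w^2 - 1.3146*w + 0.0402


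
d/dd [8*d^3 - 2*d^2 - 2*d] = 24*d^2 - 4*d - 2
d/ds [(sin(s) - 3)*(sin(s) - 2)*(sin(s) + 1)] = (3*sin(s)^2 - 8*sin(s) + 1)*cos(s)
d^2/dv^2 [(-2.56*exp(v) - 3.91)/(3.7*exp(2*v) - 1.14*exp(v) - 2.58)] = (-35.0464*exp(4*v) - 224.90968*exp(3*v) - 97.14942*exp(2*v) - 146.851404*exp(v) - 5.540292)*exp(v)/(50.653*exp(6*v) - 46.8198*exp(5*v) - 91.53504*exp(4*v) + 63.813096*exp(3*v) + 63.827136*exp(2*v) - 22.764888*exp(v) - 17.173512)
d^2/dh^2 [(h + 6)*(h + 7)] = 2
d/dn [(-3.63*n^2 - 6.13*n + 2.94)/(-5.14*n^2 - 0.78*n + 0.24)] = (-28.6768*n^2 + 28.4808*n + 0.822)/(26.4196*n^4 + 8.0184*n^3 - 1.8588*n^2 - 0.3744*n + 0.0576)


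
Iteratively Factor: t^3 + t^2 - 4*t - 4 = (t + 2)*(t^2 - t - 2) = (t + 1)*(t + 2)*(t - 2)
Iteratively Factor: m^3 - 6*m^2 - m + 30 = (m + 2)*(m^2 - 8*m + 15) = (m - 3)*(m + 2)*(m - 5)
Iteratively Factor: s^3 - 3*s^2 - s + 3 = (s - 1)*(s^2 - 2*s - 3) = (s - 1)*(s + 1)*(s - 3)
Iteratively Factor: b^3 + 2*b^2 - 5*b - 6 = (b + 1)*(b^2 + b - 6) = (b + 1)*(b + 3)*(b - 2)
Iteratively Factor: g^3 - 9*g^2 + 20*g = (g - 5)*(g^2 - 4*g) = (g - 5)*(g - 4)*(g)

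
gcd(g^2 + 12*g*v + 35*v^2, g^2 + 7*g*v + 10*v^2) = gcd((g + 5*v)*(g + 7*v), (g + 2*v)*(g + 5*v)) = g + 5*v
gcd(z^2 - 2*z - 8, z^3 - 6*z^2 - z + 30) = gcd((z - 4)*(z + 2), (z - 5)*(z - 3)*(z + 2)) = z + 2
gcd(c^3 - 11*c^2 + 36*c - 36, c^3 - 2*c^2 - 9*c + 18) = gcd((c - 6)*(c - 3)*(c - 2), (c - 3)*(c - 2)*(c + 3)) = c^2 - 5*c + 6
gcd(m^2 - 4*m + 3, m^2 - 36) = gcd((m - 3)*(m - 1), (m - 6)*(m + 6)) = 1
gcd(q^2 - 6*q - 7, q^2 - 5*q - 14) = q - 7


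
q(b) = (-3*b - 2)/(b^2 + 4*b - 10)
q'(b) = (-3*b - 2)*(-2*b - 4)/(b^2 + 4*b - 10)^2 - 3/(b^2 + 4*b - 10) = (3*b^2 + 4*b + 38)/(b^4 + 8*b^3 - 4*b^2 - 80*b + 100)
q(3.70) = -0.71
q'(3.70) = 0.27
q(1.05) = 1.10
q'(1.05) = 2.06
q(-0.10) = 0.16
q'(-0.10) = 0.35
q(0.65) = 0.57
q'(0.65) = 0.86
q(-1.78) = -0.24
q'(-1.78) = 0.21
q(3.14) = -0.92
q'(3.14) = 0.52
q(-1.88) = -0.26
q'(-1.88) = 0.21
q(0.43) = 0.41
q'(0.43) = 0.61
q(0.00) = 0.20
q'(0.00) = 0.38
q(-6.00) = 8.00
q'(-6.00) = 30.50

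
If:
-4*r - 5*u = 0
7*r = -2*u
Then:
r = 0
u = 0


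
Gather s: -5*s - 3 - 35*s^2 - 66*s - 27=-35*s^2 - 71*s - 30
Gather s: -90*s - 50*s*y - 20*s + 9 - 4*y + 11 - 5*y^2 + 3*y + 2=s*(-50*y - 110) - 5*y^2 - y + 22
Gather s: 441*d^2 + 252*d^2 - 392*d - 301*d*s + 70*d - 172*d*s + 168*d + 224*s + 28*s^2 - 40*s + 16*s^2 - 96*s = 693*d^2 - 154*d + 44*s^2 + s*(88 - 473*d)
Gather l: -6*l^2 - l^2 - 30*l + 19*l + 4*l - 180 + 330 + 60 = -7*l^2 - 7*l + 210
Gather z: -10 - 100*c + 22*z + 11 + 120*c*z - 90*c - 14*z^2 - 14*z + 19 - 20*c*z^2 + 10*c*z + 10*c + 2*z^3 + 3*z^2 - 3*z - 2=-180*c + 2*z^3 + z^2*(-20*c - 11) + z*(130*c + 5) + 18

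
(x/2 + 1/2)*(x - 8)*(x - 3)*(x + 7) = x^4/2 - 3*x^3/2 - 57*x^2/2 + 115*x/2 + 84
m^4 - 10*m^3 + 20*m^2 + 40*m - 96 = (m - 6)*(m - 4)*(m - 2)*(m + 2)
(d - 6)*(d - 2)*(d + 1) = d^3 - 7*d^2 + 4*d + 12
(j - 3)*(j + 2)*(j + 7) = j^3 + 6*j^2 - 13*j - 42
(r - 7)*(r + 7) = r^2 - 49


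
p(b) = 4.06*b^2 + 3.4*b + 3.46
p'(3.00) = 27.76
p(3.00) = 50.20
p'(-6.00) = -45.32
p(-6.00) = 129.22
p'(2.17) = 21.02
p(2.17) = 29.96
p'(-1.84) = -11.54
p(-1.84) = 10.95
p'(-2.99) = -20.88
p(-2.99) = 29.59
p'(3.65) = 33.04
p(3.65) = 69.96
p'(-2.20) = -14.46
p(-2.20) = 15.63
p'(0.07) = 3.97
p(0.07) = 3.72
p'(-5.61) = -42.15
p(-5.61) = 112.16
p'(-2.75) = -18.93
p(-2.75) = 24.81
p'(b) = 8.12*b + 3.4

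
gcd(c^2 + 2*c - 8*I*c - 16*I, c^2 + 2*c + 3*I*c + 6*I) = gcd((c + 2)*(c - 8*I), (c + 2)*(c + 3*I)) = c + 2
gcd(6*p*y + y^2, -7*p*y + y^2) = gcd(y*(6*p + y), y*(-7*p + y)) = y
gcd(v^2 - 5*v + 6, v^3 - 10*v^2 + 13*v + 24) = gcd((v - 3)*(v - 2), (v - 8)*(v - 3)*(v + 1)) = v - 3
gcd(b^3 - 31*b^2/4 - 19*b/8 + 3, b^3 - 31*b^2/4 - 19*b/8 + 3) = b^3 - 31*b^2/4 - 19*b/8 + 3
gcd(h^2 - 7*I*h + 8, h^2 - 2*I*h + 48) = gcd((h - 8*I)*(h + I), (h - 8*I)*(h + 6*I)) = h - 8*I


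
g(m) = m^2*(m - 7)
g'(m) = m^2 + 2*m*(m - 7)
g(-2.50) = -59.38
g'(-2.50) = 53.75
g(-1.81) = -28.86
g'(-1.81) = 35.17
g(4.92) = -50.35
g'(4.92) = 3.74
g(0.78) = -3.78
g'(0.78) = -9.09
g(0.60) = -2.30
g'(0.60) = -7.32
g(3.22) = -39.19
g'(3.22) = -13.97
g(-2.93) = -85.25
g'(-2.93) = 66.77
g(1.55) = -13.09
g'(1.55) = -14.49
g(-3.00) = -90.00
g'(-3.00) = 69.00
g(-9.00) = -1296.00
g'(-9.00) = 369.00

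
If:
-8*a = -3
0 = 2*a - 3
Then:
No Solution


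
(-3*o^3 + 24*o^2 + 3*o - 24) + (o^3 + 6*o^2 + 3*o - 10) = -2*o^3 + 30*o^2 + 6*o - 34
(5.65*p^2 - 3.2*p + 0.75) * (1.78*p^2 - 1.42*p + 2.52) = 10.057*p^4 - 13.719*p^3 + 20.117*p^2 - 9.129*p + 1.89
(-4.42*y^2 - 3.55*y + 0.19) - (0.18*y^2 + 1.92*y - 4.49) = -4.6*y^2 - 5.47*y + 4.68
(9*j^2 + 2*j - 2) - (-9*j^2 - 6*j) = 18*j^2 + 8*j - 2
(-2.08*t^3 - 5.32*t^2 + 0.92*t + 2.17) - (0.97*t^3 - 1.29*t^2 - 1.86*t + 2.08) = -3.05*t^3 - 4.03*t^2 + 2.78*t + 0.0899999999999999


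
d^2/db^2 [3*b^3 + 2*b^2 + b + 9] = 18*b + 4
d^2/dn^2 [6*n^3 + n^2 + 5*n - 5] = 36*n + 2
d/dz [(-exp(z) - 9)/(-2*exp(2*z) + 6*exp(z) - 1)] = (-2*exp(2*z) - 36*exp(z) + 55)*exp(z)/(4*exp(4*z) - 24*exp(3*z) + 40*exp(2*z) - 12*exp(z) + 1)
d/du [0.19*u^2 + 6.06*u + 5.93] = 0.38*u + 6.06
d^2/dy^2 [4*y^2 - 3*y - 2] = 8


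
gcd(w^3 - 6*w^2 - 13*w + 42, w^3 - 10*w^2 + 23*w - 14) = w^2 - 9*w + 14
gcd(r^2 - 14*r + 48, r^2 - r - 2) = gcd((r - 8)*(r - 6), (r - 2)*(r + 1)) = 1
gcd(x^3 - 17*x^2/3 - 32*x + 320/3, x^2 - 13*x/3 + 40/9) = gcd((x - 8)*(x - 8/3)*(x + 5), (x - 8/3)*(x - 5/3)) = x - 8/3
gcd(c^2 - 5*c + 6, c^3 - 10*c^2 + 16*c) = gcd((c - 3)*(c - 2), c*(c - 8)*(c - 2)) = c - 2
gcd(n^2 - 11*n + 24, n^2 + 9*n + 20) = 1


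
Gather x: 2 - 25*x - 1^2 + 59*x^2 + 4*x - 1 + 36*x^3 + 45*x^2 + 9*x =36*x^3 + 104*x^2 - 12*x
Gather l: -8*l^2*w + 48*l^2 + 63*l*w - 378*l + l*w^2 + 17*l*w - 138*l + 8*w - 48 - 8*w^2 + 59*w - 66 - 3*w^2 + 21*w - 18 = l^2*(48 - 8*w) + l*(w^2 + 80*w - 516) - 11*w^2 + 88*w - 132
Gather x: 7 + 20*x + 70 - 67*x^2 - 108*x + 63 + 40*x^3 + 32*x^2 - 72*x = 40*x^3 - 35*x^2 - 160*x + 140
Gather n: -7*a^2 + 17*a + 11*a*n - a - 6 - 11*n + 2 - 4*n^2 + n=-7*a^2 + 16*a - 4*n^2 + n*(11*a - 10) - 4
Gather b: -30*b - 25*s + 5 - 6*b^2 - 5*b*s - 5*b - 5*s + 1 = -6*b^2 + b*(-5*s - 35) - 30*s + 6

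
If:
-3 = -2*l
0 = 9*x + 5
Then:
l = 3/2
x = -5/9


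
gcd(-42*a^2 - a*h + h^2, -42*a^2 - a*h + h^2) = 42*a^2 + a*h - h^2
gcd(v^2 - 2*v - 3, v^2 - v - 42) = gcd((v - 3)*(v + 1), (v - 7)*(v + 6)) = 1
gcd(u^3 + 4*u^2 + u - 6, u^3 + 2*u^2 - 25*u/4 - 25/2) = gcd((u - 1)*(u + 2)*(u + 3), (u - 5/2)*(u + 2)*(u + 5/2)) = u + 2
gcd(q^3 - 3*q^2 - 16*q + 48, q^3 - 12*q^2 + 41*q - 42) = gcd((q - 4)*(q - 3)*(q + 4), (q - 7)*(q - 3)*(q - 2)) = q - 3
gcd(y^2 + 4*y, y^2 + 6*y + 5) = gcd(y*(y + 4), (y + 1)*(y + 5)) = 1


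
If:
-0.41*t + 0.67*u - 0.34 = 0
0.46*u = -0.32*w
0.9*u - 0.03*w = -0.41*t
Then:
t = -0.48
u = 0.21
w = -0.30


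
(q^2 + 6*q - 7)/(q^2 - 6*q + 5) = (q + 7)/(q - 5)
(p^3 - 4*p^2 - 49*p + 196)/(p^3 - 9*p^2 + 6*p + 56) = (p + 7)/(p + 2)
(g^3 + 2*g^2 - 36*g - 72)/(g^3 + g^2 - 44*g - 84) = (g - 6)/(g - 7)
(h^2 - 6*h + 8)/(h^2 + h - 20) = (h - 2)/(h + 5)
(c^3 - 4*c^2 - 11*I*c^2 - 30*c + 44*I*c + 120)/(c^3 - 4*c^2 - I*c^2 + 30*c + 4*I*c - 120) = (c - 5*I)/(c + 5*I)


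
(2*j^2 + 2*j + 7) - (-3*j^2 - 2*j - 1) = 5*j^2 + 4*j + 8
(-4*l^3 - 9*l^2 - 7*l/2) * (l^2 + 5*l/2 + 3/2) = -4*l^5 - 19*l^4 - 32*l^3 - 89*l^2/4 - 21*l/4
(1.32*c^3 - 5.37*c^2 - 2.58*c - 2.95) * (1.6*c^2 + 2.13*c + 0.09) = 2.112*c^5 - 5.7804*c^4 - 15.4473*c^3 - 10.6987*c^2 - 6.5157*c - 0.2655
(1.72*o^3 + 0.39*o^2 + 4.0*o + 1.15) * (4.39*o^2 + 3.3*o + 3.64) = 7.5508*o^5 + 7.3881*o^4 + 25.1078*o^3 + 19.6681*o^2 + 18.355*o + 4.186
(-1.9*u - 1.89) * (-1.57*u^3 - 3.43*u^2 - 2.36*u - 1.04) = 2.983*u^4 + 9.4843*u^3 + 10.9667*u^2 + 6.4364*u + 1.9656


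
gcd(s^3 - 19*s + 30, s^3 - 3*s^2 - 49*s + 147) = s - 3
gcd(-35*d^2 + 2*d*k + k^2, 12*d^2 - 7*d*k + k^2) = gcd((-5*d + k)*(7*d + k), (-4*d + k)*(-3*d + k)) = 1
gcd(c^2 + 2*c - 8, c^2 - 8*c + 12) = c - 2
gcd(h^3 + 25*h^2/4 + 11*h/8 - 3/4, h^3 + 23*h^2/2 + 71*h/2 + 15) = h^2 + 13*h/2 + 3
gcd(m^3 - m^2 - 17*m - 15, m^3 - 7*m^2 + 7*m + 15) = m^2 - 4*m - 5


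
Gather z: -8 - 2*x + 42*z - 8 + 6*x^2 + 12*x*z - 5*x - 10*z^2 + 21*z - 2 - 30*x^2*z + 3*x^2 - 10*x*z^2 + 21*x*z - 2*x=9*x^2 - 9*x + z^2*(-10*x - 10) + z*(-30*x^2 + 33*x + 63) - 18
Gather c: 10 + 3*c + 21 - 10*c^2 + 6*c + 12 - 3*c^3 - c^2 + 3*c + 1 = -3*c^3 - 11*c^2 + 12*c + 44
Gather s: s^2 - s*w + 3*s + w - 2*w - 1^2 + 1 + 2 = s^2 + s*(3 - w) - w + 2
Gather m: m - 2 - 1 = m - 3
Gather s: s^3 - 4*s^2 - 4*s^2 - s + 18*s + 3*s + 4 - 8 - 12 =s^3 - 8*s^2 + 20*s - 16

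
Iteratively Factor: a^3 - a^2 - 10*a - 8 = (a + 1)*(a^2 - 2*a - 8) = (a - 4)*(a + 1)*(a + 2)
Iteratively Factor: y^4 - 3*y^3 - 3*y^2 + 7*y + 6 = (y - 3)*(y^3 - 3*y - 2) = (y - 3)*(y + 1)*(y^2 - y - 2) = (y - 3)*(y - 2)*(y + 1)*(y + 1)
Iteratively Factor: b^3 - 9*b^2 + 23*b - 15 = (b - 1)*(b^2 - 8*b + 15) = (b - 5)*(b - 1)*(b - 3)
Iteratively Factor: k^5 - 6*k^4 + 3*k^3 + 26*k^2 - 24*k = (k - 3)*(k^4 - 3*k^3 - 6*k^2 + 8*k) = (k - 3)*(k + 2)*(k^3 - 5*k^2 + 4*k) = k*(k - 3)*(k + 2)*(k^2 - 5*k + 4) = k*(k - 4)*(k - 3)*(k + 2)*(k - 1)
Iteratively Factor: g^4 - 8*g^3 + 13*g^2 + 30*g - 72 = (g + 2)*(g^3 - 10*g^2 + 33*g - 36) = (g - 3)*(g + 2)*(g^2 - 7*g + 12) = (g - 3)^2*(g + 2)*(g - 4)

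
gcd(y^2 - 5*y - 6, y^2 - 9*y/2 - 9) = y - 6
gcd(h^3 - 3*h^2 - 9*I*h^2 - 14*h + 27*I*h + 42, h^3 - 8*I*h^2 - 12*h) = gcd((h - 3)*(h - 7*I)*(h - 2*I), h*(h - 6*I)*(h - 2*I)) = h - 2*I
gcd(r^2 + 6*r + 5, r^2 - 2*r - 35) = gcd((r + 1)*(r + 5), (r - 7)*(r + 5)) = r + 5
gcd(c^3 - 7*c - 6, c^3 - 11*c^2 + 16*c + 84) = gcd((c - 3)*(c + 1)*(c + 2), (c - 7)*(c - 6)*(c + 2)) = c + 2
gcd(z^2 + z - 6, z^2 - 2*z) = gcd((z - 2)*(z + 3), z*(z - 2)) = z - 2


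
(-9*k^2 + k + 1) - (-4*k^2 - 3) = -5*k^2 + k + 4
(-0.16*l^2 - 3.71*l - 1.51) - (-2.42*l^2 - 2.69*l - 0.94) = 2.26*l^2 - 1.02*l - 0.57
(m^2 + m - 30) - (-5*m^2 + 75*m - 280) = 6*m^2 - 74*m + 250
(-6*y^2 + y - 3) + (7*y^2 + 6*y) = y^2 + 7*y - 3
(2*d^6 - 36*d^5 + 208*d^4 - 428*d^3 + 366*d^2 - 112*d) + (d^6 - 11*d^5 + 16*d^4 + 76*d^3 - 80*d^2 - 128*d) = 3*d^6 - 47*d^5 + 224*d^4 - 352*d^3 + 286*d^2 - 240*d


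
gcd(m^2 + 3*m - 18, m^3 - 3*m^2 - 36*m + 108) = m^2 + 3*m - 18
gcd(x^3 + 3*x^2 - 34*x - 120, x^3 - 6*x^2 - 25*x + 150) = x^2 - x - 30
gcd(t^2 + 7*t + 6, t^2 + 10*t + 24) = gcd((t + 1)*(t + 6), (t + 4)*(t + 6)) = t + 6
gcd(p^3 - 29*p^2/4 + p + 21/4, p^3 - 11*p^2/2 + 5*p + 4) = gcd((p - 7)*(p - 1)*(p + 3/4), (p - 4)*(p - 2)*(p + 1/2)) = 1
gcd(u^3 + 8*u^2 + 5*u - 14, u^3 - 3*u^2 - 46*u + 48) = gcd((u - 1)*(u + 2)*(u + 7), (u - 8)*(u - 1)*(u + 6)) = u - 1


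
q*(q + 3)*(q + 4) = q^3 + 7*q^2 + 12*q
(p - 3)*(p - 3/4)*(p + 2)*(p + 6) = p^4 + 17*p^3/4 - 63*p^2/4 - 27*p + 27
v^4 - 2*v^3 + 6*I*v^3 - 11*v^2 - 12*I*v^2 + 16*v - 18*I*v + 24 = (v - 3)*(v + 1)*(v + 2*I)*(v + 4*I)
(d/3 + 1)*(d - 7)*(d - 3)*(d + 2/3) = d^4/3 - 19*d^3/9 - 41*d^2/9 + 19*d + 14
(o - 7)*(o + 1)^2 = o^3 - 5*o^2 - 13*o - 7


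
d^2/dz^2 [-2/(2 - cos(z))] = 2*(sin(z)^2 - 2*cos(z) + 1)/(cos(z) - 2)^3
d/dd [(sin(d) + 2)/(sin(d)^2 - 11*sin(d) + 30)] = (-4*sin(d) + cos(d)^2 + 51)*cos(d)/(sin(d)^2 - 11*sin(d) + 30)^2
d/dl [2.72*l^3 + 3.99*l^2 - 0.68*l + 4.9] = 8.16*l^2 + 7.98*l - 0.68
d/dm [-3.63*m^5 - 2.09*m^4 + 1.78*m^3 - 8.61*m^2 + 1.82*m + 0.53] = -18.15*m^4 - 8.36*m^3 + 5.34*m^2 - 17.22*m + 1.82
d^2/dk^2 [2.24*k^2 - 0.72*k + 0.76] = 4.48000000000000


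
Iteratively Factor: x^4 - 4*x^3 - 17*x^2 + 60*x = (x - 5)*(x^3 + x^2 - 12*x) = (x - 5)*(x - 3)*(x^2 + 4*x) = x*(x - 5)*(x - 3)*(x + 4)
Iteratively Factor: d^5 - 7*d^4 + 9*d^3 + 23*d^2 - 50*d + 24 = (d - 4)*(d^4 - 3*d^3 - 3*d^2 + 11*d - 6) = (d - 4)*(d - 1)*(d^3 - 2*d^2 - 5*d + 6) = (d - 4)*(d - 3)*(d - 1)*(d^2 + d - 2) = (d - 4)*(d - 3)*(d - 1)^2*(d + 2)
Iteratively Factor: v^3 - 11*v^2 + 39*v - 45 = (v - 3)*(v^2 - 8*v + 15) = (v - 3)^2*(v - 5)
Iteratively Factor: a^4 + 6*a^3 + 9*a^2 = (a)*(a^3 + 6*a^2 + 9*a) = a^2*(a^2 + 6*a + 9) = a^2*(a + 3)*(a + 3)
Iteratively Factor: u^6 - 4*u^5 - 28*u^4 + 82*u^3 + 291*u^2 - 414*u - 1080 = (u + 2)*(u^5 - 6*u^4 - 16*u^3 + 114*u^2 + 63*u - 540) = (u - 5)*(u + 2)*(u^4 - u^3 - 21*u^2 + 9*u + 108) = (u - 5)*(u - 3)*(u + 2)*(u^3 + 2*u^2 - 15*u - 36) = (u - 5)*(u - 3)*(u + 2)*(u + 3)*(u^2 - u - 12) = (u - 5)*(u - 4)*(u - 3)*(u + 2)*(u + 3)*(u + 3)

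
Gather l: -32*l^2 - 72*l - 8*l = -32*l^2 - 80*l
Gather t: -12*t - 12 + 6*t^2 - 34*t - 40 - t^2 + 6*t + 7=5*t^2 - 40*t - 45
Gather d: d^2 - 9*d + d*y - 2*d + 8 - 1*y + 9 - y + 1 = d^2 + d*(y - 11) - 2*y + 18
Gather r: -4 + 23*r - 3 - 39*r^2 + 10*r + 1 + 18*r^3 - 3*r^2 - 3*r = 18*r^3 - 42*r^2 + 30*r - 6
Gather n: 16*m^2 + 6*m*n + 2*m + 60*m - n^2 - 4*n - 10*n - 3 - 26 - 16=16*m^2 + 62*m - n^2 + n*(6*m - 14) - 45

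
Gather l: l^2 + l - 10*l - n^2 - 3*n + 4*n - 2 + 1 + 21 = l^2 - 9*l - n^2 + n + 20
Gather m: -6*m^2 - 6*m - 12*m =-6*m^2 - 18*m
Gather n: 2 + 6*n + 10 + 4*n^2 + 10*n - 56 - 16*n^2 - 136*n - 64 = -12*n^2 - 120*n - 108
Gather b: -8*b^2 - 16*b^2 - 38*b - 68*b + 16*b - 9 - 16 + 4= -24*b^2 - 90*b - 21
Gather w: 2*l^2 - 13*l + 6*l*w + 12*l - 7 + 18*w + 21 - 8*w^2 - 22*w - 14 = 2*l^2 - l - 8*w^2 + w*(6*l - 4)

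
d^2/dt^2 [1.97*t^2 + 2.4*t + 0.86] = 3.94000000000000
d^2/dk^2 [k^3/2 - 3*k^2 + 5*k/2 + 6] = 3*k - 6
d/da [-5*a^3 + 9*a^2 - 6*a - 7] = -15*a^2 + 18*a - 6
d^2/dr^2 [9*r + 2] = 0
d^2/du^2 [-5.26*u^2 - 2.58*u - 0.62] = -10.5200000000000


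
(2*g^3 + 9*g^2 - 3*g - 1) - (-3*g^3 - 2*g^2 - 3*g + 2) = 5*g^3 + 11*g^2 - 3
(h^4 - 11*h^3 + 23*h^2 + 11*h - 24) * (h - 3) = h^5 - 14*h^4 + 56*h^3 - 58*h^2 - 57*h + 72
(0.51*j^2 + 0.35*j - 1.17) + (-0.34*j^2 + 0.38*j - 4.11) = 0.17*j^2 + 0.73*j - 5.28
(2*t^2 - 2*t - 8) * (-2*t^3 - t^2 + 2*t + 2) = -4*t^5 + 2*t^4 + 22*t^3 + 8*t^2 - 20*t - 16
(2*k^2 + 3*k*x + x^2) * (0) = 0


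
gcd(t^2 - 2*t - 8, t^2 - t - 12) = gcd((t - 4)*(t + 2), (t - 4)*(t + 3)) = t - 4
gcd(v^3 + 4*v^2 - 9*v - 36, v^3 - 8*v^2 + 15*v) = v - 3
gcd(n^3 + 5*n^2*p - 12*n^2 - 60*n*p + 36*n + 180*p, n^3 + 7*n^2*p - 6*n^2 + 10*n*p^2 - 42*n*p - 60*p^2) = n^2 + 5*n*p - 6*n - 30*p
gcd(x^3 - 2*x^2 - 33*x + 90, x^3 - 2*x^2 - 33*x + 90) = x^3 - 2*x^2 - 33*x + 90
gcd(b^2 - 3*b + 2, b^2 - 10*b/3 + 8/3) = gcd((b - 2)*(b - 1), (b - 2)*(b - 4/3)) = b - 2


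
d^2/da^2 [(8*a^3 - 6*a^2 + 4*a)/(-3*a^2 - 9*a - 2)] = 12*(-133*a^3 - 90*a^2 - 4*a + 16)/(27*a^6 + 243*a^5 + 783*a^4 + 1053*a^3 + 522*a^2 + 108*a + 8)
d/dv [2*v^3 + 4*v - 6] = 6*v^2 + 4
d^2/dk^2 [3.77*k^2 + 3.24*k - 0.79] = 7.54000000000000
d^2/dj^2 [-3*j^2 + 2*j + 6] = -6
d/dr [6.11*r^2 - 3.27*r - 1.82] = 12.22*r - 3.27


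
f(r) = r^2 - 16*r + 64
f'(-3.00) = -22.00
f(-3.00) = 121.00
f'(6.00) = -4.00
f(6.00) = 4.00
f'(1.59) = -12.82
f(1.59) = 41.09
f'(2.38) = -11.24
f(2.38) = 31.58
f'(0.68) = -14.64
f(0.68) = 53.58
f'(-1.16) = -18.32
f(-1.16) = 83.91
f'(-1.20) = -18.40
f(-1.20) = 84.64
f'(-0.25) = -16.50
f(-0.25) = 68.06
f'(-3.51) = -23.02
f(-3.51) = 132.48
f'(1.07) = -13.86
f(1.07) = 48.02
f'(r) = 2*r - 16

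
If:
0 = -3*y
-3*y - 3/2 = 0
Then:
No Solution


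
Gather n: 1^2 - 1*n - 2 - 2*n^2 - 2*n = -2*n^2 - 3*n - 1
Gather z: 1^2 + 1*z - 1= z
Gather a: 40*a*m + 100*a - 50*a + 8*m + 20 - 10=a*(40*m + 50) + 8*m + 10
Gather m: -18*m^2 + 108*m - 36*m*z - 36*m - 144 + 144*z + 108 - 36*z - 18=-18*m^2 + m*(72 - 36*z) + 108*z - 54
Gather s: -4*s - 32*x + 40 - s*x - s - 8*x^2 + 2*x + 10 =s*(-x - 5) - 8*x^2 - 30*x + 50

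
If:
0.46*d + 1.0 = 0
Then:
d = -2.17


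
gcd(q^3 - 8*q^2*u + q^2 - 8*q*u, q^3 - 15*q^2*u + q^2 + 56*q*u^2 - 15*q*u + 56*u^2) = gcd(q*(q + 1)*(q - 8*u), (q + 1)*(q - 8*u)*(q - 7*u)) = q^2 - 8*q*u + q - 8*u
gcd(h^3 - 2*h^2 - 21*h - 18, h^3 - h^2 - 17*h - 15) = h^2 + 4*h + 3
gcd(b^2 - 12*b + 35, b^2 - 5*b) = b - 5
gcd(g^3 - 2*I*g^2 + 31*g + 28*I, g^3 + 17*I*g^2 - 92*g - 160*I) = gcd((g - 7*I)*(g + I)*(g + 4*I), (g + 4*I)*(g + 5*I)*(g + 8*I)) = g + 4*I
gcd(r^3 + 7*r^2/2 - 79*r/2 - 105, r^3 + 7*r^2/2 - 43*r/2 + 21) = r + 7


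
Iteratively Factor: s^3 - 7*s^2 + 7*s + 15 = (s - 3)*(s^2 - 4*s - 5) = (s - 5)*(s - 3)*(s + 1)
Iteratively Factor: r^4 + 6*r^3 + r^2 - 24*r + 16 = (r + 4)*(r^3 + 2*r^2 - 7*r + 4) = (r - 1)*(r + 4)*(r^2 + 3*r - 4) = (r - 1)^2*(r + 4)*(r + 4)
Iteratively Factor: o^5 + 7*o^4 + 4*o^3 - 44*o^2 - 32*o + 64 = (o + 4)*(o^4 + 3*o^3 - 8*o^2 - 12*o + 16) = (o - 1)*(o + 4)*(o^3 + 4*o^2 - 4*o - 16) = (o - 1)*(o + 2)*(o + 4)*(o^2 + 2*o - 8) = (o - 1)*(o + 2)*(o + 4)^2*(o - 2)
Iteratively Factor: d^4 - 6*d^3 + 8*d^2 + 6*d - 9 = (d - 1)*(d^3 - 5*d^2 + 3*d + 9) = (d - 1)*(d + 1)*(d^2 - 6*d + 9) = (d - 3)*(d - 1)*(d + 1)*(d - 3)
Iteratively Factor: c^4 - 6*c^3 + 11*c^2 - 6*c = (c - 1)*(c^3 - 5*c^2 + 6*c) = (c - 2)*(c - 1)*(c^2 - 3*c) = (c - 3)*(c - 2)*(c - 1)*(c)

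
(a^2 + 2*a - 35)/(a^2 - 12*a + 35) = (a + 7)/(a - 7)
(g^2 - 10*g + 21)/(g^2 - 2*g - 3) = (g - 7)/(g + 1)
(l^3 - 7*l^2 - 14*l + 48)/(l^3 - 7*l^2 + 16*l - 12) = (l^2 - 5*l - 24)/(l^2 - 5*l + 6)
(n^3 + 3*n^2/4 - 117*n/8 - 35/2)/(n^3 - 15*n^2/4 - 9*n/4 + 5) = (n + 7/2)/(n - 1)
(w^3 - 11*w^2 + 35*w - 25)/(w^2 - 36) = (w^3 - 11*w^2 + 35*w - 25)/(w^2 - 36)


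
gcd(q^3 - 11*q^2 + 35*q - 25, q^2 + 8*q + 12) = 1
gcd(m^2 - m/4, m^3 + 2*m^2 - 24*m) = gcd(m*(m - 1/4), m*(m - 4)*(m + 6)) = m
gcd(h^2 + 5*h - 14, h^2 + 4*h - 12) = h - 2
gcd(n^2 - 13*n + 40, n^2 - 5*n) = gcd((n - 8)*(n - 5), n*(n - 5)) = n - 5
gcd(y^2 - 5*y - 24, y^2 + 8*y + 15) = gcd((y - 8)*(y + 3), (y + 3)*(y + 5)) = y + 3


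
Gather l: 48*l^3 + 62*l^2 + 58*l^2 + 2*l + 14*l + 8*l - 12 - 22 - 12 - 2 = 48*l^3 + 120*l^2 + 24*l - 48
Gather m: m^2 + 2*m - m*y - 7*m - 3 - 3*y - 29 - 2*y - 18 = m^2 + m*(-y - 5) - 5*y - 50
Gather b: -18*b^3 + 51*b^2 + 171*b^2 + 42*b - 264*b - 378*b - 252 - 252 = -18*b^3 + 222*b^2 - 600*b - 504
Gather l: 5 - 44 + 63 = 24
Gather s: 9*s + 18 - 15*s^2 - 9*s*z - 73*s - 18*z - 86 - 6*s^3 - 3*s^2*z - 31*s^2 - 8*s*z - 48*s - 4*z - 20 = -6*s^3 + s^2*(-3*z - 46) + s*(-17*z - 112) - 22*z - 88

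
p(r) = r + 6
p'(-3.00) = 1.00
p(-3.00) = 3.00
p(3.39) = 9.39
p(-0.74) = 5.26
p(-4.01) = 1.99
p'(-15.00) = 1.00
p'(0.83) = 1.00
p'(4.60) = 1.00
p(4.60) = 10.60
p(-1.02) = 4.98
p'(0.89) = 1.00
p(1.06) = 7.06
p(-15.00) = -9.00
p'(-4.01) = 1.00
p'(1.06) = 1.00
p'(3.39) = 1.00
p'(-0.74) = 1.00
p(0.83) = 6.83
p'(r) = 1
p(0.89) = 6.89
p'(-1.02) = 1.00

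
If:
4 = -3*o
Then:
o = -4/3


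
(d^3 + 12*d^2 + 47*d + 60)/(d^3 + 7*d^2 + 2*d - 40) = (d + 3)/(d - 2)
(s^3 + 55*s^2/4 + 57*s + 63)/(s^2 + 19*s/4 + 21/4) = (s^2 + 12*s + 36)/(s + 3)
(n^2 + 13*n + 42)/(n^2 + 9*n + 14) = (n + 6)/(n + 2)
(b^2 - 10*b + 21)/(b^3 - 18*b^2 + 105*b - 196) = (b - 3)/(b^2 - 11*b + 28)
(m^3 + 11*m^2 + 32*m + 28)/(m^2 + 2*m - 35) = (m^2 + 4*m + 4)/(m - 5)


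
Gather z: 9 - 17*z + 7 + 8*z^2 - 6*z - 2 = 8*z^2 - 23*z + 14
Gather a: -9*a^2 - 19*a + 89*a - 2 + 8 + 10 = -9*a^2 + 70*a + 16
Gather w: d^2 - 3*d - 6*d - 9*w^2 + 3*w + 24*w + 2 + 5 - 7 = d^2 - 9*d - 9*w^2 + 27*w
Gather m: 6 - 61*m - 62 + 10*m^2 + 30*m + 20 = 10*m^2 - 31*m - 36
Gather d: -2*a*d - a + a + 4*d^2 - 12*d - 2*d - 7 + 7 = 4*d^2 + d*(-2*a - 14)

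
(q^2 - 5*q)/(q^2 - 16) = q*(q - 5)/(q^2 - 16)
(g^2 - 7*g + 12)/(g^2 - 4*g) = (g - 3)/g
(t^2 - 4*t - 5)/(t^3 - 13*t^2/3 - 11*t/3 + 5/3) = 3/(3*t - 1)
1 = 1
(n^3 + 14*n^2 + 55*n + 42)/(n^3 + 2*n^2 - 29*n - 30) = (n + 7)/(n - 5)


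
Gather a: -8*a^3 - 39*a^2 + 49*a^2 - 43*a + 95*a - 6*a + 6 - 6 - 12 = -8*a^3 + 10*a^2 + 46*a - 12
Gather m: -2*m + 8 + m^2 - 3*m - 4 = m^2 - 5*m + 4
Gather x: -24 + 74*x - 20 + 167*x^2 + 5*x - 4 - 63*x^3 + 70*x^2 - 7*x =-63*x^3 + 237*x^2 + 72*x - 48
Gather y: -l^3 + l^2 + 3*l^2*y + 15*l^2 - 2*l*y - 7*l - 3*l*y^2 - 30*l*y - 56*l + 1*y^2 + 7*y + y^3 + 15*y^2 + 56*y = -l^3 + 16*l^2 - 63*l + y^3 + y^2*(16 - 3*l) + y*(3*l^2 - 32*l + 63)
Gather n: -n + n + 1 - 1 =0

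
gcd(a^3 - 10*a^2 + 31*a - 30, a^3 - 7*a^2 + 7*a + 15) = a^2 - 8*a + 15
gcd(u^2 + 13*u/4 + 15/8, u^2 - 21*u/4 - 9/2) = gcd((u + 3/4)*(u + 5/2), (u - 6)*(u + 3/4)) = u + 3/4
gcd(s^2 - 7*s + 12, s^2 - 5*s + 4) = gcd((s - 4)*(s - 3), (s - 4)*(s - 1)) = s - 4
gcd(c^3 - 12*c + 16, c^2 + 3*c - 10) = c - 2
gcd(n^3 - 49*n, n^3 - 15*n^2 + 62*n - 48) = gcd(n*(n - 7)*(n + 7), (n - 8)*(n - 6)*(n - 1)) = 1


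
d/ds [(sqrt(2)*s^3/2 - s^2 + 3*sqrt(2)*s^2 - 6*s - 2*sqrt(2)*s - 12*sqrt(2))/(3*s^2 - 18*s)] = (sqrt(2)*s^4 - 12*sqrt(2)*s^3 - 32*sqrt(2)*s^2 + 24*s^2 + 48*sqrt(2)*s - 144*sqrt(2))/(6*s^2*(s^2 - 12*s + 36))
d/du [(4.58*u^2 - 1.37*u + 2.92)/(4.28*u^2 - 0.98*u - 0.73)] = (1.3752*u^2 - 31.682*u + 3.8617)/(18.3184*u^4 - 8.3888*u^3 - 5.2884*u^2 + 1.4308*u + 0.5329)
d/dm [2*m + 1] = 2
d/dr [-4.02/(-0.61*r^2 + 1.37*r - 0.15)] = (5.5074 - 4.9044*r)/(0.61*r^2 - 1.37*r + 0.15)^2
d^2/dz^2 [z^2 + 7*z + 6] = 2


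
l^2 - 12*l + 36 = (l - 6)^2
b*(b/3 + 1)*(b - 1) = b^3/3 + 2*b^2/3 - b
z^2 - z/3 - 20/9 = (z - 5/3)*(z + 4/3)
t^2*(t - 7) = t^3 - 7*t^2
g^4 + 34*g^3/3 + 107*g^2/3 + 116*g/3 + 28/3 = (g + 1/3)*(g + 2)^2*(g + 7)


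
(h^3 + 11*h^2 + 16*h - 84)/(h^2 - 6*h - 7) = (-h^3 - 11*h^2 - 16*h + 84)/(-h^2 + 6*h + 7)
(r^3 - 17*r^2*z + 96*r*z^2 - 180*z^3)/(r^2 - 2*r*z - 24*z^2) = (r^2 - 11*r*z + 30*z^2)/(r + 4*z)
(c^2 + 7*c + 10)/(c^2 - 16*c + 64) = (c^2 + 7*c + 10)/(c^2 - 16*c + 64)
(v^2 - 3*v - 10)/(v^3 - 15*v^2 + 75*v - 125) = (v + 2)/(v^2 - 10*v + 25)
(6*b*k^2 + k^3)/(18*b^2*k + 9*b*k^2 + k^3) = k/(3*b + k)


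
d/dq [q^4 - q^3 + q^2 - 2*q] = 4*q^3 - 3*q^2 + 2*q - 2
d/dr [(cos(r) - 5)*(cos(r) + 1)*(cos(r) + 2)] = (-3*cos(r)^2 + 4*cos(r) + 13)*sin(r)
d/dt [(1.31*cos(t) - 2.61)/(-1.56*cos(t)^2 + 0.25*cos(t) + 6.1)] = (-2.0436*cos(t)^2 + 8.1432*cos(t) - 8.6435)*sin(t)/(2.4336*cos(t)^4 - 0.78*cos(t)^3 - 18.9695*cos(t)^2 + 3.05*cos(t) + 37.21)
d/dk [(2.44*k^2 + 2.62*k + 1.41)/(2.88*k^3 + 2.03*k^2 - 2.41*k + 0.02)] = (-7.0272*k^4 - 15.0912*k^3 - 23.3814*k^2 - 5.627*k + 3.4505)/(8.2944*k^6 + 11.6928*k^5 - 9.7607*k^4 - 9.6694*k^3 + 5.8893*k^2 - 0.0964*k + 0.0004)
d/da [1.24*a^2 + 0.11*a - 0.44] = 2.48*a + 0.11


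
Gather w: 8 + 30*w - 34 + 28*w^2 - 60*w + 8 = 28*w^2 - 30*w - 18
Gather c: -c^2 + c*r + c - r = -c^2 + c*(r + 1) - r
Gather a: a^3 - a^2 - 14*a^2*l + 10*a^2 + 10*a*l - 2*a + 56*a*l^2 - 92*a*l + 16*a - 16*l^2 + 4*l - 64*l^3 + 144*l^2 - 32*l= a^3 + a^2*(9 - 14*l) + a*(56*l^2 - 82*l + 14) - 64*l^3 + 128*l^2 - 28*l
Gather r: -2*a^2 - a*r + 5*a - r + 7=-2*a^2 + 5*a + r*(-a - 1) + 7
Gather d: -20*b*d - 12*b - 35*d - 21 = -12*b + d*(-20*b - 35) - 21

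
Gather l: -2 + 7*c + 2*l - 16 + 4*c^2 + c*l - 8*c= 4*c^2 - c + l*(c + 2) - 18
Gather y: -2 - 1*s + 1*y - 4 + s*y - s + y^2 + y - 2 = -2*s + y^2 + y*(s + 2) - 8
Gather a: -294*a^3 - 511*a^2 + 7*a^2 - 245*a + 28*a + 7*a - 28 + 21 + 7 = -294*a^3 - 504*a^2 - 210*a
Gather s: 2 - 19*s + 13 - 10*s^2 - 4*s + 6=-10*s^2 - 23*s + 21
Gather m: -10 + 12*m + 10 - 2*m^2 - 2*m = -2*m^2 + 10*m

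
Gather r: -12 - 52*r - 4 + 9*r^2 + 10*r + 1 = 9*r^2 - 42*r - 15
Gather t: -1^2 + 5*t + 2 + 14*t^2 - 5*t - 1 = 14*t^2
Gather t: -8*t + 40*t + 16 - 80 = 32*t - 64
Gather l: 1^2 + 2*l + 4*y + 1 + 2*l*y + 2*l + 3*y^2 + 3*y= l*(2*y + 4) + 3*y^2 + 7*y + 2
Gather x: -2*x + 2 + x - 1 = 1 - x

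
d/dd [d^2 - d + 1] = 2*d - 1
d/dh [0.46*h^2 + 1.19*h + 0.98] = 0.92*h + 1.19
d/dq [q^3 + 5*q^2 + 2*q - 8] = 3*q^2 + 10*q + 2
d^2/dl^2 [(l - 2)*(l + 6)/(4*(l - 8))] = 42/(l^3 - 24*l^2 + 192*l - 512)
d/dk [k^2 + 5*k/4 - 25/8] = 2*k + 5/4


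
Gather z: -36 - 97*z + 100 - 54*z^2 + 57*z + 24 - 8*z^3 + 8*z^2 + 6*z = -8*z^3 - 46*z^2 - 34*z + 88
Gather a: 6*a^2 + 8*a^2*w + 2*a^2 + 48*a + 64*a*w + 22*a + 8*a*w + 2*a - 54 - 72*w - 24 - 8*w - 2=a^2*(8*w + 8) + a*(72*w + 72) - 80*w - 80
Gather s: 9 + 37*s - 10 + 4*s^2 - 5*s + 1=4*s^2 + 32*s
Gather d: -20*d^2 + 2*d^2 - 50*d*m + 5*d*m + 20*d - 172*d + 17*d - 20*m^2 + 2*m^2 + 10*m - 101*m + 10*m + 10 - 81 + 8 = -18*d^2 + d*(-45*m - 135) - 18*m^2 - 81*m - 63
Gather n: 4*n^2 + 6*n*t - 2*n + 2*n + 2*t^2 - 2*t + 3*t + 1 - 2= 4*n^2 + 6*n*t + 2*t^2 + t - 1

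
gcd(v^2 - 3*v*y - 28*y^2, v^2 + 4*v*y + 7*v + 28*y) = v + 4*y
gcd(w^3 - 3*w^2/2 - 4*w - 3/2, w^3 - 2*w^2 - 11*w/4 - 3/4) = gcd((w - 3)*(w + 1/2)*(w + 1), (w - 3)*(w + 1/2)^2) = w^2 - 5*w/2 - 3/2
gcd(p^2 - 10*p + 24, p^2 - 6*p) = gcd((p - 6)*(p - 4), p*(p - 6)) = p - 6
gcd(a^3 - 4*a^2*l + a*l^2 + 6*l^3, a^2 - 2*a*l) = a - 2*l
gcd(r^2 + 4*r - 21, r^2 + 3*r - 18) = r - 3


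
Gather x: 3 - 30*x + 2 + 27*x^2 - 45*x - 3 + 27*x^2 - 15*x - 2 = 54*x^2 - 90*x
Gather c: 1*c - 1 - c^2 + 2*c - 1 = -c^2 + 3*c - 2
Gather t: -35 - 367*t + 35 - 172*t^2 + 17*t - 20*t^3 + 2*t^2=-20*t^3 - 170*t^2 - 350*t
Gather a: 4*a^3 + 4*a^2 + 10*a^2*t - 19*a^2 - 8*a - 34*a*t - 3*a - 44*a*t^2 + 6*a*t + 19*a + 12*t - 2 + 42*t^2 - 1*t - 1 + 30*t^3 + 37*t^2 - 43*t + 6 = 4*a^3 + a^2*(10*t - 15) + a*(-44*t^2 - 28*t + 8) + 30*t^3 + 79*t^2 - 32*t + 3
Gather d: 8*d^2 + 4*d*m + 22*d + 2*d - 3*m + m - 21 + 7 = 8*d^2 + d*(4*m + 24) - 2*m - 14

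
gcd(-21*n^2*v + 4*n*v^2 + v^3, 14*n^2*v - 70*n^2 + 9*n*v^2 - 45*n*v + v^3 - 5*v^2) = 7*n + v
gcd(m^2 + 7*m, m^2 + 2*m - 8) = 1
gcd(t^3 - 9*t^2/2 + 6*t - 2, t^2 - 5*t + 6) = t - 2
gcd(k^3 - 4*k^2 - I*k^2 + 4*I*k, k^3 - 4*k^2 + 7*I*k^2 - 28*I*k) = k^2 - 4*k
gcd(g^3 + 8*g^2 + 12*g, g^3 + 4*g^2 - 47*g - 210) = g + 6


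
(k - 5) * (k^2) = k^3 - 5*k^2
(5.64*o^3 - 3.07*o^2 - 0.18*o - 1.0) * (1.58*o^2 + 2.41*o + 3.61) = 8.9112*o^5 + 8.7418*o^4 + 12.6773*o^3 - 13.0965*o^2 - 3.0598*o - 3.61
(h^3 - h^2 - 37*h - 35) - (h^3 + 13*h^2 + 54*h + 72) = -14*h^2 - 91*h - 107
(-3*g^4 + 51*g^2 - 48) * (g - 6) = -3*g^5 + 18*g^4 + 51*g^3 - 306*g^2 - 48*g + 288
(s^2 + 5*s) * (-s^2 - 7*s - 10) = -s^4 - 12*s^3 - 45*s^2 - 50*s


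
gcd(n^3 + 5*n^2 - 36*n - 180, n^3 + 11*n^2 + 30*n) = n^2 + 11*n + 30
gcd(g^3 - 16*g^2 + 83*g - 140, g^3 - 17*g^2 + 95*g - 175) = g^2 - 12*g + 35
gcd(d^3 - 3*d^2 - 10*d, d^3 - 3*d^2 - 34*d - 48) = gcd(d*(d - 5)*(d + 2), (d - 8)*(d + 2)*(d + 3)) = d + 2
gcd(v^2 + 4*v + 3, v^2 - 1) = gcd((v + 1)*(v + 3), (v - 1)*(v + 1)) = v + 1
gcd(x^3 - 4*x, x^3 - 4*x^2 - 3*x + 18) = x + 2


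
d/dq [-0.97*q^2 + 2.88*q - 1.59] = 2.88 - 1.94*q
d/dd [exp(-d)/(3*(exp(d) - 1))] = (1 - 2*exp(d))*exp(-d)/(3*(exp(2*d) - 2*exp(d) + 1))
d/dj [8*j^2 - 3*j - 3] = 16*j - 3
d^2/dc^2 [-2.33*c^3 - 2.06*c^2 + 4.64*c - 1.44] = -13.98*c - 4.12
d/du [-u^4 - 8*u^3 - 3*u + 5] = -4*u^3 - 24*u^2 - 3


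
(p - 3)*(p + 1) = p^2 - 2*p - 3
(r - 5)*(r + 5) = r^2 - 25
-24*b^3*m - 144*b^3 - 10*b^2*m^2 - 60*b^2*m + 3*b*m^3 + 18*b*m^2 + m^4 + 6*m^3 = (-3*b + m)*(2*b + m)*(4*b + m)*(m + 6)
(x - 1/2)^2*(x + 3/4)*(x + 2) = x^4 + 7*x^3/4 - x^2 - 13*x/16 + 3/8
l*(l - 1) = l^2 - l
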